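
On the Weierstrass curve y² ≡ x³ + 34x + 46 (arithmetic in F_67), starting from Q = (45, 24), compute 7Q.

(40, 9)

Repeated addition: build up to 7Q.
2Q: tangent at (45, 24): λ = (3·45² + 34)/(2·24) ≡ 12/48. 48⁻¹ ≡ 7 (mod 67) since 48·7 = 336 ≡ 1, so λ ≡ 12·7 ≡ 17.
  x = λ² - 45 - 45 = 289 - 90 ≡ 65; y = λ·(45 - 65) - 24 ≡ 38. → (65, 38)
3Q: (65, 38) + (45, 24). λ = (24 - 38)/(45 - 65) ≡ 53/47 mod 67. 47⁻¹ ≡ 10 (mod 67), so λ ≡ 61.
  x = λ² - 65 - 45 = 3721 - 110 ≡ 60; y = λ·(65 - 60) - 38 ≡ 66. → (60, 66)
4Q: (60, 66) + (45, 24). λ = (24 - 66)/(45 - 60) ≡ 25/52 mod 67. 52⁻¹ ≡ 58 (mod 67), so λ ≡ 43.
  x = λ² - 60 - 45 = 1849 - 105 ≡ 2; y = λ·(60 - 2) - 66 ≡ 16. → (2, 16)
5Q: (2, 16) + (45, 24). λ = (24 - 16)/(45 - 2) ≡ 8/43 mod 67. 43⁻¹ ≡ 53 (mod 67), so λ ≡ 22.
  x = λ² - 2 - 45 = 484 - 47 ≡ 35; y = λ·(2 - 35) - 16 ≡ 62. → (35, 62)
6Q: (35, 62) + (45, 24). λ = (24 - 62)/(45 - 35) ≡ 29/10 mod 67. 10⁻¹ ≡ 47 (mod 67) since 10·47 = 470 ≡ 1, so λ ≡ 23.
  x = λ² - 35 - 45 = 529 - 80 ≡ 47; y = λ·(35 - 47) - 62 ≡ 64. → (47, 64)
7Q: (47, 64) + (45, 24). λ = (24 - 64)/(45 - 47) ≡ 27/65 mod 67. 65⁻¹ ≡ 33 (mod 67) since 65·33 = 2145 ≡ 1, so λ ≡ 20.
  x = λ² - 47 - 45 = 400 - 92 ≡ 40; y = λ·(47 - 40) - 64 ≡ 9. → (40, 9)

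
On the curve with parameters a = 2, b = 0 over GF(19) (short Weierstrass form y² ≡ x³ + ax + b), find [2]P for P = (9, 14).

(17, 11)

tangent at (9, 14): λ = (3·9² + 2)/(2·14) ≡ 17/9. 9⁻¹ ≡ 17 (mod 19), so λ ≡ 17·17 ≡ 4.
  x = λ² - 9 - 9 = 16 - 18 ≡ 17; y = λ·(9 - 17) - 14 ≡ 11. → (17, 11)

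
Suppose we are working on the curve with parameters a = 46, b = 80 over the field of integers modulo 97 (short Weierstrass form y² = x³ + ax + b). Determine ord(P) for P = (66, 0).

2

2P: (66, 0) + (66, 0): same x and y₁ ≡ -y₂, so the sum is ∞.
2P = ∞, so the order is 2.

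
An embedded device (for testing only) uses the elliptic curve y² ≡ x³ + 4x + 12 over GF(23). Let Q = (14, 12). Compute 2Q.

(8, 21)

tangent at (14, 12): λ = (3·14² + 4)/(2·12) ≡ 17/1. 1⁻¹ ≡ 1 (mod 23) since 1·1 = 1 ≡ 1, so λ ≡ 17·1 ≡ 17.
  x = λ² - 14 - 14 = 289 - 28 ≡ 8; y = λ·(14 - 8) - 12 ≡ 21. → (8, 21)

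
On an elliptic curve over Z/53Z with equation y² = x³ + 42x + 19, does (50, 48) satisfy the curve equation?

y² = 48² ≡ 25; x³ + 42x + 19 = 127119 ≡ 25 (mod 53). 25 = 25.

yes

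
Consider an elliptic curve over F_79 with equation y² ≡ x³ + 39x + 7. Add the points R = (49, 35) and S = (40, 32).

(49, 35) + (40, 32). λ = (32 - 35)/(40 - 49) ≡ 76/70 mod 79. 70⁻¹ ≡ 35 (mod 79) since 70·35 = 2450 ≡ 1, so λ ≡ 53.
  x = λ² - 49 - 40 = 2809 - 89 ≡ 34; y = λ·(49 - 34) - 35 ≡ 49. → (34, 49)

(34, 49)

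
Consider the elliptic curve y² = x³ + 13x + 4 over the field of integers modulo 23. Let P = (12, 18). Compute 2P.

(7, 1)

tangent at (12, 18): λ = (3·12² + 13)/(2·18) ≡ 8/13. 13⁻¹ ≡ 16 (mod 23) since 13·16 = 208 ≡ 1, so λ ≡ 8·16 ≡ 13.
  x = λ² - 12 - 12 = 169 - 24 ≡ 7; y = λ·(12 - 7) - 18 ≡ 1. → (7, 1)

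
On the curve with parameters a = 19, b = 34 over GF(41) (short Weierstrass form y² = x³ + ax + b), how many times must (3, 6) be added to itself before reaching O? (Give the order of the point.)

3

2P: tangent at (3, 6): λ = (3·3² + 19)/(2·6) ≡ 5/12. 12⁻¹ ≡ 24 (mod 41), so λ ≡ 5·24 ≡ 38.
  x = λ² - 3 - 3 = 1444 - 6 ≡ 3; y = λ·(3 - 3) - 6 ≡ 35. → (3, 35)
3P: (3, 35) + (3, 6): same x and y₁ ≡ -y₂, so the sum is O.
3P = O, so the order is 3.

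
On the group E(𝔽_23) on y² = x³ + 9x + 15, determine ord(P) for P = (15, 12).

2P: tangent at (15, 12): λ = (3·15² + 9)/(2·12) ≡ 17/1. 1⁻¹ ≡ 1 (mod 23) since 1·1 = 1 ≡ 1, so λ ≡ 17·1 ≡ 17.
  x = λ² - 15 - 15 = 289 - 30 ≡ 6; y = λ·(15 - 6) - 12 ≡ 3. → (6, 3)
3P: (6, 3) + (15, 12). λ = (12 - 3)/(15 - 6) ≡ 9/9 mod 23. 9⁻¹ ≡ 18 (mod 23) since 9·18 = 162 ≡ 1, so λ ≡ 1.
  x = λ² - 6 - 15 = 1 - 21 ≡ 3; y = λ·(6 - 3) - 3 ≡ 0. → (3, 0)
4P: (3, 0) + (15, 12). λ = (12 - 0)/(15 - 3) ≡ 12/12 mod 23. 12⁻¹ ≡ 2 (mod 23), so λ ≡ 1.
  x = λ² - 3 - 15 = 1 - 18 ≡ 6; y = λ·(3 - 6) - 0 ≡ 20. → (6, 20)
5P: (6, 20) + (15, 12). λ = (12 - 20)/(15 - 6) ≡ 15/9 mod 23. 9⁻¹ ≡ 18 (mod 23), so λ ≡ 17.
  x = λ² - 6 - 15 = 289 - 21 ≡ 15; y = λ·(6 - 15) - 20 ≡ 11. → (15, 11)
6P: (15, 11) + (15, 12): same x and y₁ ≡ -y₂, so the sum is O.
6P = O, so the order is 6.

6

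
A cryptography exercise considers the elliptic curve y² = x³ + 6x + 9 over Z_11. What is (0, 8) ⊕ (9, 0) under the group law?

(0, 8) + (9, 0). λ = (0 - 8)/(9 - 0) ≡ 3/9 mod 11. 9⁻¹ ≡ 5 (mod 11) since 9·5 = 45 ≡ 1, so λ ≡ 4.
  x = λ² - 0 - 9 = 16 - 9 ≡ 7; y = λ·(0 - 7) - 8 ≡ 8. → (7, 8)

(7, 8)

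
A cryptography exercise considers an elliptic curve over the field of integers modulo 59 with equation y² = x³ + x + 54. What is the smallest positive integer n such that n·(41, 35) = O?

2P: tangent at (41, 35): λ = (3·41² + 1)/(2·35) ≡ 29/11. 11⁻¹ ≡ 43 (mod 59), so λ ≡ 29·43 ≡ 8.
  x = λ² - 41 - 41 = 64 - 82 ≡ 41; y = λ·(41 - 41) - 35 ≡ 24. → (41, 24)
3P: (41, 24) + (41, 35): same x and y₁ ≡ -y₂, so the sum is O.
3P = O, so the order is 3.

3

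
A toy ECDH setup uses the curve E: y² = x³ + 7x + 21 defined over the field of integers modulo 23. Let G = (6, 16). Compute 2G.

(11, 7)

tangent at (6, 16): λ = (3·6² + 7)/(2·16) ≡ 0/9. 9⁻¹ ≡ 18 (mod 23) since 9·18 = 162 ≡ 1, so λ ≡ 0·18 ≡ 0.
  x = λ² - 6 - 6 = 0 - 12 ≡ 11; y = λ·(6 - 11) - 16 ≡ 7. → (11, 7)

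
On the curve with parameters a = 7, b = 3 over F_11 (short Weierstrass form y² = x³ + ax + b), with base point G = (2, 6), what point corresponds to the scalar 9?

(2, 5)

Double-and-add on 9 = (1001)₂. Start with G = (2, 6) for the leading 1-bit.
double: tangent at (2, 6): λ = (3·2² + 7)/(2·6) ≡ 8/1. 1⁻¹ ≡ 1 (mod 11) since 1·1 = 1 ≡ 1, so λ ≡ 8·1 ≡ 8.
  x = λ² - 2 - 2 = 64 - 4 ≡ 5; y = λ·(2 - 5) - 6 ≡ 3. → (5, 3)
double: tangent at (5, 3): λ = (3·5² + 7)/(2·3) ≡ 5/6. 6⁻¹ ≡ 2 (mod 11), so λ ≡ 5·2 ≡ 10.
  x = λ² - 5 - 5 = 100 - 10 ≡ 2; y = λ·(5 - 2) - 3 ≡ 5. → (2, 5)
double: tangent at (2, 5): λ = (3·2² + 7)/(2·5) ≡ 8/10. 10⁻¹ ≡ 10 (mod 11), so λ ≡ 8·10 ≡ 3.
  x = λ² - 2 - 2 = 9 - 4 ≡ 5; y = λ·(2 - 5) - 5 ≡ 8. → (5, 8)
add G: (5, 8) + (2, 6). λ = (6 - 8)/(2 - 5) ≡ 9/8 mod 11. 8⁻¹ ≡ 7 (mod 11), so λ ≡ 8.
  x = λ² - 5 - 2 = 64 - 7 ≡ 2; y = λ·(5 - 2) - 8 ≡ 5. → (2, 5)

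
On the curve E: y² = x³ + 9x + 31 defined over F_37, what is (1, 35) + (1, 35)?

(7, 20)

tangent at (1, 35): λ = (3·1² + 9)/(2·35) ≡ 12/33. 33⁻¹ ≡ 9 (mod 37), so λ ≡ 12·9 ≡ 34.
  x = λ² - 1 - 1 = 1156 - 2 ≡ 7; y = λ·(1 - 7) - 35 ≡ 20. → (7, 20)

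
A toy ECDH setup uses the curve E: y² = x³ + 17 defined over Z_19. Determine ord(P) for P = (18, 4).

9

2P: tangent at (18, 4): λ = (3·18² + 0)/(2·4) ≡ 3/8. 8⁻¹ ≡ 12 (mod 19), so λ ≡ 3·12 ≡ 17.
  x = λ² - 18 - 18 = 289 - 36 ≡ 6; y = λ·(18 - 6) - 4 ≡ 10. → (6, 10)
3P: (6, 10) + (18, 4). λ = (4 - 10)/(18 - 6) ≡ 13/12 mod 19. 12⁻¹ ≡ 8 (mod 19), so λ ≡ 9.
  x = λ² - 6 - 18 = 81 - 24 ≡ 0; y = λ·(6 - 0) - 10 ≡ 6. → (0, 6)
4P: (0, 6) + (18, 4). λ = (4 - 6)/(18 - 0) ≡ 17/18 mod 19. 18⁻¹ ≡ 18 (mod 19) since 18·18 = 324 ≡ 1, so λ ≡ 2.
  x = λ² - 0 - 18 = 4 - 18 ≡ 5; y = λ·(0 - 5) - 6 ≡ 3. → (5, 3)
5P: (5, 3) + (18, 4). λ = (4 - 3)/(18 - 5) ≡ 1/13 mod 19. 13⁻¹ ≡ 3 (mod 19), so λ ≡ 3.
  x = λ² - 5 - 18 = 9 - 23 ≡ 5; y = λ·(5 - 5) - 3 ≡ 16. → (5, 16)
6P: (5, 16) + (18, 4). λ = (4 - 16)/(18 - 5) ≡ 7/13 mod 19. 13⁻¹ ≡ 3 (mod 19), so λ ≡ 2.
  x = λ² - 5 - 18 = 4 - 23 ≡ 0; y = λ·(5 - 0) - 16 ≡ 13. → (0, 13)
7P: (0, 13) + (18, 4). λ = (4 - 13)/(18 - 0) ≡ 10/18 mod 19. 18⁻¹ ≡ 18 (mod 19), so λ ≡ 9.
  x = λ² - 0 - 18 = 81 - 18 ≡ 6; y = λ·(0 - 6) - 13 ≡ 9. → (6, 9)
8P: (6, 9) + (18, 4). λ = (4 - 9)/(18 - 6) ≡ 14/12 mod 19. 12⁻¹ ≡ 8 (mod 19), so λ ≡ 17.
  x = λ² - 6 - 18 = 289 - 24 ≡ 18; y = λ·(6 - 18) - 9 ≡ 15. → (18, 15)
9P: (18, 15) + (18, 4): same x and y₁ ≡ -y₂, so the sum is O.
9P = O, so the order is 9.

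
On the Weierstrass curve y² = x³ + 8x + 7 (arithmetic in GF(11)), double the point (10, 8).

tangent at (10, 8): λ = (3·10² + 8)/(2·8) ≡ 0/5. 5⁻¹ ≡ 9 (mod 11), so λ ≡ 0·9 ≡ 0.
  x = λ² - 10 - 10 = 0 - 20 ≡ 2; y = λ·(10 - 2) - 8 ≡ 3. → (2, 3)

(2, 3)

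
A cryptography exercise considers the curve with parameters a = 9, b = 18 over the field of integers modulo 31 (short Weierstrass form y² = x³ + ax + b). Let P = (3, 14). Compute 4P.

(0, 7)

Double-and-add on 4 = (100)₂. Start with P = (3, 14) for the leading 1-bit.
double: tangent at (3, 14): λ = (3·3² + 9)/(2·14) ≡ 5/28. 28⁻¹ ≡ 10 (mod 31) since 28·10 = 280 ≡ 1, so λ ≡ 5·10 ≡ 19.
  x = λ² - 3 - 3 = 361 - 6 ≡ 14; y = λ·(3 - 14) - 14 ≡ 25. → (14, 25)
double: tangent at (14, 25): λ = (3·14² + 9)/(2·25) ≡ 8/19. 19⁻¹ ≡ 18 (mod 31), so λ ≡ 8·18 ≡ 20.
  x = λ² - 14 - 14 = 400 - 28 ≡ 0; y = λ·(14 - 0) - 25 ≡ 7. → (0, 7)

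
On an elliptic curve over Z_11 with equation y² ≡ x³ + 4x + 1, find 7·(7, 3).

Write Q = (7, 3).
Double-and-add on 7 = (111)₂. Start with Q = (7, 3) for the leading 1-bit.
double: tangent at (7, 3): λ = (3·7² + 4)/(2·3) ≡ 8/6. 6⁻¹ ≡ 2 (mod 11) since 6·2 = 12 ≡ 1, so λ ≡ 8·2 ≡ 5.
  x = λ² - 7 - 7 = 25 - 14 ≡ 0; y = λ·(7 - 0) - 3 ≡ 10. → (0, 10)
add Q: (0, 10) + (7, 3). λ = (3 - 10)/(7 - 0) ≡ 4/7 mod 11. 7⁻¹ ≡ 8 (mod 11) since 7·8 = 56 ≡ 1, so λ ≡ 10.
  x = λ² - 0 - 7 = 100 - 7 ≡ 5; y = λ·(0 - 5) - 10 ≡ 6. → (5, 6)
double: tangent at (5, 6): λ = (3·5² + 4)/(2·6) ≡ 2/1. 1⁻¹ ≡ 1 (mod 11), so λ ≡ 2·1 ≡ 2.
  x = λ² - 5 - 5 = 4 - 10 ≡ 5; y = λ·(5 - 5) - 6 ≡ 5. → (5, 5)
add Q: (5, 5) + (7, 3). λ = (3 - 5)/(7 - 5) ≡ 9/2 mod 11. 2⁻¹ ≡ 6 (mod 11) since 2·6 = 12 ≡ 1, so λ ≡ 10.
  x = λ² - 5 - 7 = 100 - 12 ≡ 0; y = λ·(5 - 0) - 5 ≡ 1. → (0, 1)

(0, 1)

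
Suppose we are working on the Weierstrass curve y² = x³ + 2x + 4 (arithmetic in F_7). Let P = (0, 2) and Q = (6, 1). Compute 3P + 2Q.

(6, 1)

First 3P:
Repeated addition: build up to 3P.
2P: tangent at (0, 2): λ = (3·0² + 2)/(2·2) ≡ 2/4. 4⁻¹ ≡ 2 (mod 7) since 4·2 = 8 ≡ 1, so λ ≡ 2·2 ≡ 4.
  x = λ² - 0 - 0 = 16 - 0 ≡ 2; y = λ·(0 - 2) - 2 ≡ 4. → (2, 4)
3P: (2, 4) + (0, 2). λ = (2 - 4)/(0 - 2) ≡ 5/5 mod 7. 5⁻¹ ≡ 3 (mod 7), so λ ≡ 1.
  x = λ² - 2 - 0 = 1 - 2 ≡ 6; y = λ·(2 - 6) - 4 ≡ 6. → (6, 6)
3P = (6, 6).
Next 2Q:
Repeated addition: build up to 2Q.
2Q: tangent at (6, 1): λ = (3·6² + 2)/(2·1) ≡ 5/2. 2⁻¹ ≡ 4 (mod 7), so λ ≡ 5·4 ≡ 6.
  x = λ² - 6 - 6 = 36 - 12 ≡ 3; y = λ·(6 - 3) - 1 ≡ 3. → (3, 3)
2Q = (3, 3).
Finally 3P + 2Q:
(6, 6) + (3, 3). λ = (3 - 6)/(3 - 6) ≡ 4/4 mod 7. 4⁻¹ ≡ 2 (mod 7), so λ ≡ 1.
  x = λ² - 6 - 3 = 1 - 9 ≡ 6; y = λ·(6 - 6) - 6 ≡ 1. → (6, 1)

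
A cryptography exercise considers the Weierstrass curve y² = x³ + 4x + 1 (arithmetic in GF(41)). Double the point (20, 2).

(33, 21)

tangent at (20, 2): λ = (3·20² + 4)/(2·2) ≡ 15/4. 4⁻¹ ≡ 31 (mod 41) since 4·31 = 124 ≡ 1, so λ ≡ 15·31 ≡ 14.
  x = λ² - 20 - 20 = 196 - 40 ≡ 33; y = λ·(20 - 33) - 2 ≡ 21. → (33, 21)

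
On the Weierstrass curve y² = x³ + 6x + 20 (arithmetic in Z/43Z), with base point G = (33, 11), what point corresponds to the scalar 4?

(13, 4)

Repeated addition: build up to 4G.
2G: tangent at (33, 11): λ = (3·33² + 6)/(2·11) ≡ 5/22. 22⁻¹ ≡ 2 (mod 43), so λ ≡ 5·2 ≡ 10.
  x = λ² - 33 - 33 = 100 - 66 ≡ 34; y = λ·(33 - 34) - 11 ≡ 22. → (34, 22)
3G: (34, 22) + (33, 11). λ = (11 - 22)/(33 - 34) ≡ 32/42 mod 43. 42⁻¹ ≡ 42 (mod 43) since 42·42 = 1764 ≡ 1, so λ ≡ 11.
  x = λ² - 34 - 33 = 121 - 67 ≡ 11; y = λ·(34 - 11) - 22 ≡ 16. → (11, 16)
4G: (11, 16) + (33, 11). λ = (11 - 16)/(33 - 11) ≡ 38/22 mod 43. 22⁻¹ ≡ 2 (mod 43), so λ ≡ 33.
  x = λ² - 11 - 33 = 1089 - 44 ≡ 13; y = λ·(11 - 13) - 16 ≡ 4. → (13, 4)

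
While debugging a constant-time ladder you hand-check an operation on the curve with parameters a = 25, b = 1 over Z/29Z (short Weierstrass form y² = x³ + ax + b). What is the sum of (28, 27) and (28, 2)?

O

The two points share x = 28 and their y-coordinates satisfy 27 + 2 ≡ 0 (mod 29), so they are inverses. Their sum is O.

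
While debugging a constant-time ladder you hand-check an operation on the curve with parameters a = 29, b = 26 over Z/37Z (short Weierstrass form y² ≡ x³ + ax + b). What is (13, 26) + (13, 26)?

(8, 17)

tangent at (13, 26): λ = (3·13² + 29)/(2·26) ≡ 18/15. 15⁻¹ ≡ 5 (mod 37) since 15·5 = 75 ≡ 1, so λ ≡ 18·5 ≡ 16.
  x = λ² - 13 - 13 = 256 - 26 ≡ 8; y = λ·(13 - 8) - 26 ≡ 17. → (8, 17)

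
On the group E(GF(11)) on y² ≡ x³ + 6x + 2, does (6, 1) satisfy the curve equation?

yes

y² = 1² ≡ 1; x³ + 6x + 2 = 254 ≡ 1 (mod 11). 1 = 1.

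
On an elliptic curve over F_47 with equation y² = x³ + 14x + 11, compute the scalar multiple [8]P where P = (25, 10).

(16, 17)

Double-and-add on 8 = (1000)₂. Start with P = (25, 10) for the leading 1-bit.
double: tangent at (25, 10): λ = (3·25² + 14)/(2·10) ≡ 9/20. 20⁻¹ ≡ 40 (mod 47), so λ ≡ 9·40 ≡ 31.
  x = λ² - 25 - 25 = 961 - 50 ≡ 18; y = λ·(25 - 18) - 10 ≡ 19. → (18, 19)
double: tangent at (18, 19): λ = (3·18² + 14)/(2·19) ≡ 46/38. 38⁻¹ ≡ 26 (mod 47), so λ ≡ 46·26 ≡ 21.
  x = λ² - 18 - 18 = 441 - 36 ≡ 29; y = λ·(18 - 29) - 19 ≡ 32. → (29, 32)
double: tangent at (29, 32): λ = (3·29² + 14)/(2·32) ≡ 46/17. 17⁻¹ ≡ 36 (mod 47), so λ ≡ 46·36 ≡ 11.
  x = λ² - 29 - 29 = 121 - 58 ≡ 16; y = λ·(29 - 16) - 32 ≡ 17. → (16, 17)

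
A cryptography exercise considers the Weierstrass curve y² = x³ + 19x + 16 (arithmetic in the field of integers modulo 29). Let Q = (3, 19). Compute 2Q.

tangent at (3, 19): λ = (3·3² + 19)/(2·19) ≡ 17/9. 9⁻¹ ≡ 13 (mod 29), so λ ≡ 17·13 ≡ 18.
  x = λ² - 3 - 3 = 324 - 6 ≡ 28; y = λ·(3 - 28) - 19 ≡ 24. → (28, 24)

(28, 24)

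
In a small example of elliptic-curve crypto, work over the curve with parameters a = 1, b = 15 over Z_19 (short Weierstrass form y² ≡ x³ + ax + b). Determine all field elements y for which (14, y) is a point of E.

x³ + 1x + 15 = 2773 ≡ 18 (mod 19).
18 is a non-residue mod 19; no y exists.

none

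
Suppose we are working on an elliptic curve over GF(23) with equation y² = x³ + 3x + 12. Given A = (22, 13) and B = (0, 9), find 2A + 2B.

(1, 4)

First 2A:
Repeated addition: build up to 2A.
2A: tangent at (22, 13): λ = (3·22² + 3)/(2·13) ≡ 6/3. 3⁻¹ ≡ 8 (mod 23) since 3·8 = 24 ≡ 1, so λ ≡ 6·8 ≡ 2.
  x = λ² - 22 - 22 = 4 - 44 ≡ 6; y = λ·(22 - 6) - 13 ≡ 19. → (6, 19)
2A = (6, 19).
Next 2B:
Repeated addition: build up to 2B.
2B: tangent at (0, 9): λ = (3·0² + 3)/(2·9) ≡ 3/18. 18⁻¹ ≡ 9 (mod 23), so λ ≡ 3·9 ≡ 4.
  x = λ² - 0 - 0 = 16 - 0 ≡ 16; y = λ·(0 - 16) - 9 ≡ 19. → (16, 19)
2B = (16, 19).
Finally 2A + 2B:
(6, 19) + (16, 19). λ = (19 - 19)/(16 - 6) ≡ 0/10 mod 23. 10⁻¹ ≡ 7 (mod 23) since 10·7 = 70 ≡ 1, so λ ≡ 0.
  x = λ² - 6 - 16 = 0 - 22 ≡ 1; y = λ·(6 - 1) - 19 ≡ 4. → (1, 4)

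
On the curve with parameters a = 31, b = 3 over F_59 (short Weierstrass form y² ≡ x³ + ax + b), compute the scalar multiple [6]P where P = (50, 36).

Double-and-add on 6 = (110)₂. Start with P = (50, 36) for the leading 1-bit.
double: tangent at (50, 36): λ = (3·50² + 31)/(2·36) ≡ 38/13. 13⁻¹ ≡ 50 (mod 59), so λ ≡ 38·50 ≡ 12.
  x = λ² - 50 - 50 = 144 - 100 ≡ 44; y = λ·(50 - 44) - 36 ≡ 36. → (44, 36)
add P: (44, 36) + (50, 36). λ = (36 - 36)/(50 - 44) ≡ 0/6 mod 59. 6⁻¹ ≡ 10 (mod 59), so λ ≡ 0.
  x = λ² - 44 - 50 = 0 - 94 ≡ 24; y = λ·(44 - 24) - 36 ≡ 23. → (24, 23)
double: tangent at (24, 23): λ = (3·24² + 31)/(2·23) ≡ 48/46. 46⁻¹ ≡ 9 (mod 59) since 46·9 = 414 ≡ 1, so λ ≡ 48·9 ≡ 19.
  x = λ² - 24 - 24 = 361 - 48 ≡ 18; y = λ·(24 - 18) - 23 ≡ 32. → (18, 32)

(18, 32)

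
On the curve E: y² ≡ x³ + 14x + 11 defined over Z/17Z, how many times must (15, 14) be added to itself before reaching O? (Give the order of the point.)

2P: tangent at (15, 14): λ = (3·15² + 14)/(2·14) ≡ 9/11. 11⁻¹ ≡ 14 (mod 17) since 11·14 = 154 ≡ 1, so λ ≡ 9·14 ≡ 7.
  x = λ² - 15 - 15 = 49 - 30 ≡ 2; y = λ·(15 - 2) - 14 ≡ 9. → (2, 9)
3P: (2, 9) + (15, 14). λ = (14 - 9)/(15 - 2) ≡ 5/13 mod 17. 13⁻¹ ≡ 4 (mod 17), so λ ≡ 3.
  x = λ² - 2 - 15 = 9 - 17 ≡ 9; y = λ·(2 - 9) - 9 ≡ 4. → (9, 4)
4P: (9, 4) + (15, 14). λ = (14 - 4)/(15 - 9) ≡ 10/6 mod 17. 6⁻¹ ≡ 3 (mod 17), so λ ≡ 13.
  x = λ² - 9 - 15 = 169 - 24 ≡ 9; y = λ·(9 - 9) - 4 ≡ 13. → (9, 13)
5P: (9, 13) + (15, 14). λ = (14 - 13)/(15 - 9) ≡ 1/6 mod 17. 6⁻¹ ≡ 3 (mod 17), so λ ≡ 3.
  x = λ² - 9 - 15 = 9 - 24 ≡ 2; y = λ·(9 - 2) - 13 ≡ 8. → (2, 8)
6P: (2, 8) + (15, 14). λ = (14 - 8)/(15 - 2) ≡ 6/13 mod 17. 13⁻¹ ≡ 4 (mod 17) since 13·4 = 52 ≡ 1, so λ ≡ 7.
  x = λ² - 2 - 15 = 49 - 17 ≡ 15; y = λ·(2 - 15) - 8 ≡ 3. → (15, 3)
7P: (15, 3) + (15, 14): same x and y₁ ≡ -y₂, so the sum is O.
7P = O, so the order is 7.

7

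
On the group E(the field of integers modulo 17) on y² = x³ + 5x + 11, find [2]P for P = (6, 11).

tangent at (6, 11): λ = (3·6² + 5)/(2·11) ≡ 11/5. 5⁻¹ ≡ 7 (mod 17), so λ ≡ 11·7 ≡ 9.
  x = λ² - 6 - 6 = 81 - 12 ≡ 1; y = λ·(6 - 1) - 11 ≡ 0. → (1, 0)

(1, 0)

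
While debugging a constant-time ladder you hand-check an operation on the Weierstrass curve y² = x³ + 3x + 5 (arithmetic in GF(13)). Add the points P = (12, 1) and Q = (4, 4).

(1, 3)

(12, 1) + (4, 4). λ = (4 - 1)/(4 - 12) ≡ 3/5 mod 13. 5⁻¹ ≡ 8 (mod 13) since 5·8 = 40 ≡ 1, so λ ≡ 11.
  x = λ² - 12 - 4 = 121 - 16 ≡ 1; y = λ·(12 - 1) - 1 ≡ 3. → (1, 3)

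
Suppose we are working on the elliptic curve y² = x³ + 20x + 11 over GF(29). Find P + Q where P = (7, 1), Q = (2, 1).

(7, 1) + (2, 1). λ = (1 - 1)/(2 - 7) ≡ 0/24 mod 29. 24⁻¹ ≡ 23 (mod 29), so λ ≡ 0.
  x = λ² - 7 - 2 = 0 - 9 ≡ 20; y = λ·(7 - 20) - 1 ≡ 28. → (20, 28)

(20, 28)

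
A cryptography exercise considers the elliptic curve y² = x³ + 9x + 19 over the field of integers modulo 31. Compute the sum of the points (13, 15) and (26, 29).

(6, 14)

(13, 15) + (26, 29). λ = (29 - 15)/(26 - 13) ≡ 14/13 mod 31. 13⁻¹ ≡ 12 (mod 31) since 13·12 = 156 ≡ 1, so λ ≡ 13.
  x = λ² - 13 - 26 = 169 - 39 ≡ 6; y = λ·(13 - 6) - 15 ≡ 14. → (6, 14)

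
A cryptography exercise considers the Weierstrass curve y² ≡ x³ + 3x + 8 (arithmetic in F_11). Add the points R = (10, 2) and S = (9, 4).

(7, 3)

(10, 2) + (9, 4). λ = (4 - 2)/(9 - 10) ≡ 2/10 mod 11. 10⁻¹ ≡ 10 (mod 11), so λ ≡ 9.
  x = λ² - 10 - 9 = 81 - 19 ≡ 7; y = λ·(10 - 7) - 2 ≡ 3. → (7, 3)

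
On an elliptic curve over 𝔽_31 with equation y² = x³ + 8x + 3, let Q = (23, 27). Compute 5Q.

Double-and-add on 5 = (101)₂. Start with Q = (23, 27) for the leading 1-bit.
double: tangent at (23, 27): λ = (3·23² + 8)/(2·27) ≡ 14/23. 23⁻¹ ≡ 27 (mod 31), so λ ≡ 14·27 ≡ 6.
  x = λ² - 23 - 23 = 36 - 46 ≡ 21; y = λ·(23 - 21) - 27 ≡ 16. → (21, 16)
double: tangent at (21, 16): λ = (3·21² + 8)/(2·16) ≡ 29/1. 1⁻¹ ≡ 1 (mod 31) since 1·1 = 1 ≡ 1, so λ ≡ 29·1 ≡ 29.
  x = λ² - 21 - 21 = 841 - 42 ≡ 24; y = λ·(21 - 24) - 16 ≡ 21. → (24, 21)
add Q: (24, 21) + (23, 27). λ = (27 - 21)/(23 - 24) ≡ 6/30 mod 31. 30⁻¹ ≡ 30 (mod 31) since 30·30 = 900 ≡ 1, so λ ≡ 25.
  x = λ² - 24 - 23 = 625 - 47 ≡ 20; y = λ·(24 - 20) - 21 ≡ 17. → (20, 17)

(20, 17)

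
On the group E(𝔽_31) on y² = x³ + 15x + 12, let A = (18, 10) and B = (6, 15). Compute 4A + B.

(1, 11)

First 4A:
Double-and-add on 4 = (100)₂. Start with A = (18, 10) for the leading 1-bit.
double: tangent at (18, 10): λ = (3·18² + 15)/(2·10) ≡ 26/20. 20⁻¹ ≡ 14 (mod 31) since 20·14 = 280 ≡ 1, so λ ≡ 26·14 ≡ 23.
  x = λ² - 18 - 18 = 529 - 36 ≡ 28; y = λ·(18 - 28) - 10 ≡ 8. → (28, 8)
double: tangent at (28, 8): λ = (3·28² + 15)/(2·8) ≡ 11/16. 16⁻¹ ≡ 2 (mod 31), so λ ≡ 11·2 ≡ 22.
  x = λ² - 28 - 28 = 484 - 56 ≡ 25; y = λ·(28 - 25) - 8 ≡ 27. → (25, 27)
4A = (25, 27).
Finally 4A + B:
(25, 27) + (6, 15). λ = (15 - 27)/(6 - 25) ≡ 19/12 mod 31. 12⁻¹ ≡ 13 (mod 31) since 12·13 = 156 ≡ 1, so λ ≡ 30.
  x = λ² - 25 - 6 = 900 - 31 ≡ 1; y = λ·(25 - 1) - 27 ≡ 11. → (1, 11)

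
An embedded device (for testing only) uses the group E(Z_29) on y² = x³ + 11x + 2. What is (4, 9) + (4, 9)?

(27, 1)

tangent at (4, 9): λ = (3·4² + 11)/(2·9) ≡ 1/18. 18⁻¹ ≡ 21 (mod 29), so λ ≡ 1·21 ≡ 21.
  x = λ² - 4 - 4 = 441 - 8 ≡ 27; y = λ·(4 - 27) - 9 ≡ 1. → (27, 1)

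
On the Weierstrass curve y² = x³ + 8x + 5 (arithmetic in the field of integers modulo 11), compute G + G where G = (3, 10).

tangent at (3, 10): λ = (3·3² + 8)/(2·10) ≡ 2/9. 9⁻¹ ≡ 5 (mod 11), so λ ≡ 2·5 ≡ 10.
  x = λ² - 3 - 3 = 100 - 6 ≡ 6; y = λ·(3 - 6) - 10 ≡ 4. → (6, 4)

(6, 4)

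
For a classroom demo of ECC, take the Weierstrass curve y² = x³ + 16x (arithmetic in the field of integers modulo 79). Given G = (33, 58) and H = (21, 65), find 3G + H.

(66, 26)

First 3G:
Repeated addition: build up to 3G.
2G: tangent at (33, 58): λ = (3·33² + 16)/(2·58) ≡ 44/37. 37⁻¹ ≡ 47 (mod 79), so λ ≡ 44·47 ≡ 14.
  x = λ² - 33 - 33 = 196 - 66 ≡ 51; y = λ·(33 - 51) - 58 ≡ 6. → (51, 6)
3G: (51, 6) + (33, 58). λ = (58 - 6)/(33 - 51) ≡ 52/61 mod 79. 61⁻¹ ≡ 57 (mod 79), so λ ≡ 41.
  x = λ² - 51 - 33 = 1681 - 84 ≡ 17; y = λ·(51 - 17) - 6 ≡ 45. → (17, 45)
3G = (17, 45).
Finally 3G + H:
(17, 45) + (21, 65). λ = (65 - 45)/(21 - 17) ≡ 20/4 mod 79. 4⁻¹ ≡ 20 (mod 79), so λ ≡ 5.
  x = λ² - 17 - 21 = 25 - 38 ≡ 66; y = λ·(17 - 66) - 45 ≡ 26. → (66, 26)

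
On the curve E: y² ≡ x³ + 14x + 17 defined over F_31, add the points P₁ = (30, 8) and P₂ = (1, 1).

(20, 19)

(30, 8) + (1, 1). λ = (1 - 8)/(1 - 30) ≡ 24/2 mod 31. 2⁻¹ ≡ 16 (mod 31) since 2·16 = 32 ≡ 1, so λ ≡ 12.
  x = λ² - 30 - 1 = 144 - 31 ≡ 20; y = λ·(30 - 20) - 8 ≡ 19. → (20, 19)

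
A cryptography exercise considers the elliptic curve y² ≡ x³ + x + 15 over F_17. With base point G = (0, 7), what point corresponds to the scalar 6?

(1, 0)

Double-and-add on 6 = (110)₂. Start with G = (0, 7) for the leading 1-bit.
double: tangent at (0, 7): λ = (3·0² + 1)/(2·7) ≡ 1/14. 14⁻¹ ≡ 11 (mod 17) since 14·11 = 154 ≡ 1, so λ ≡ 1·11 ≡ 11.
  x = λ² - 0 - 0 = 121 - 0 ≡ 2; y = λ·(0 - 2) - 7 ≡ 5. → (2, 5)
add G: (2, 5) + (0, 7). λ = (7 - 5)/(0 - 2) ≡ 2/15 mod 17. 15⁻¹ ≡ 8 (mod 17) since 15·8 = 120 ≡ 1, so λ ≡ 16.
  x = λ² - 2 - 0 = 256 - 2 ≡ 16; y = λ·(2 - 16) - 5 ≡ 9. → (16, 9)
double: tangent at (16, 9): λ = (3·16² + 1)/(2·9) ≡ 4/1. 1⁻¹ ≡ 1 (mod 17) since 1·1 = 1 ≡ 1, so λ ≡ 4·1 ≡ 4.
  x = λ² - 16 - 16 = 16 - 32 ≡ 1; y = λ·(16 - 1) - 9 ≡ 0. → (1, 0)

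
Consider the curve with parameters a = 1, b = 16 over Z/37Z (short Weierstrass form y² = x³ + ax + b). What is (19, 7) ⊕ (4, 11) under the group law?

(19, 7) + (4, 11). λ = (11 - 7)/(4 - 19) ≡ 4/22 mod 37. 22⁻¹ ≡ 32 (mod 37), so λ ≡ 17.
  x = λ² - 19 - 4 = 289 - 23 ≡ 7; y = λ·(19 - 7) - 7 ≡ 12. → (7, 12)

(7, 12)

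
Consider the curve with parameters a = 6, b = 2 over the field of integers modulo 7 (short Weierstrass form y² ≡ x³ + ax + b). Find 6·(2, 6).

(6, 3)

Write Q = (2, 6).
Repeated addition: build up to 6Q.
2Q: tangent at (2, 6): λ = (3·2² + 6)/(2·6) ≡ 4/5. 5⁻¹ ≡ 3 (mod 7), so λ ≡ 4·3 ≡ 5.
  x = λ² - 2 - 2 = 25 - 4 ≡ 0; y = λ·(2 - 0) - 6 ≡ 4. → (0, 4)
3Q: (0, 4) + (2, 6). λ = (6 - 4)/(2 - 0) ≡ 2/2 mod 7. 2⁻¹ ≡ 4 (mod 7), so λ ≡ 1.
  x = λ² - 0 - 2 = 1 - 2 ≡ 6; y = λ·(0 - 6) - 4 ≡ 4. → (6, 4)
4Q: (6, 4) + (2, 6). λ = (6 - 4)/(2 - 6) ≡ 2/3 mod 7. 3⁻¹ ≡ 5 (mod 7), so λ ≡ 3.
  x = λ² - 6 - 2 = 9 - 8 ≡ 1; y = λ·(6 - 1) - 4 ≡ 4. → (1, 4)
5Q: (1, 4) + (2, 6). λ = (6 - 4)/(2 - 1) ≡ 2/1 mod 7. 1⁻¹ ≡ 1 (mod 7), so λ ≡ 2.
  x = λ² - 1 - 2 = 4 - 3 ≡ 1; y = λ·(1 - 1) - 4 ≡ 3. → (1, 3)
6Q: (1, 3) + (2, 6). λ = (6 - 3)/(2 - 1) ≡ 3/1 mod 7. 1⁻¹ ≡ 1 (mod 7), so λ ≡ 3.
  x = λ² - 1 - 2 = 9 - 3 ≡ 6; y = λ·(1 - 6) - 3 ≡ 3. → (6, 3)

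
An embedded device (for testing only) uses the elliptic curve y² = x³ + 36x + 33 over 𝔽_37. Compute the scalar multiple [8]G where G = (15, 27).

Double-and-add on 8 = (1000)₂. Start with G = (15, 27) for the leading 1-bit.
double: tangent at (15, 27): λ = (3·15² + 36)/(2·27) ≡ 8/17. 17⁻¹ ≡ 24 (mod 37) since 17·24 = 408 ≡ 1, so λ ≡ 8·24 ≡ 7.
  x = λ² - 15 - 15 = 49 - 30 ≡ 19; y = λ·(15 - 19) - 27 ≡ 19. → (19, 19)
double: tangent at (19, 19): λ = (3·19² + 36)/(2·19) ≡ 9/1. 1⁻¹ ≡ 1 (mod 37) since 1·1 = 1 ≡ 1, so λ ≡ 9·1 ≡ 9.
  x = λ² - 19 - 19 = 81 - 38 ≡ 6; y = λ·(19 - 6) - 19 ≡ 24. → (6, 24)
double: tangent at (6, 24): λ = (3·6² + 36)/(2·24) ≡ 33/11. 11⁻¹ ≡ 27 (mod 37) since 11·27 = 297 ≡ 1, so λ ≡ 33·27 ≡ 3.
  x = λ² - 6 - 6 = 9 - 12 ≡ 34; y = λ·(6 - 34) - 24 ≡ 3. → (34, 3)

(34, 3)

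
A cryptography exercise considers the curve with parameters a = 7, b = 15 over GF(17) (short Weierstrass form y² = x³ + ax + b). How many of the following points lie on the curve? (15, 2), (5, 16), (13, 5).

1

(15, 2): 2² ≡ 4, rhs ≡ 10 → off.
(5, 16): 16² ≡ 1, rhs ≡ 5 → off.
(13, 5): 5² ≡ 8, rhs ≡ 8 → on.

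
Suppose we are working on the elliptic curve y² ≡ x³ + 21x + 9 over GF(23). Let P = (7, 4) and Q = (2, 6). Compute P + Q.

(7, 4) + (2, 6). λ = (6 - 4)/(2 - 7) ≡ 2/18 mod 23. 18⁻¹ ≡ 9 (mod 23) since 18·9 = 162 ≡ 1, so λ ≡ 18.
  x = λ² - 7 - 2 = 324 - 9 ≡ 16; y = λ·(7 - 16) - 4 ≡ 18. → (16, 18)

(16, 18)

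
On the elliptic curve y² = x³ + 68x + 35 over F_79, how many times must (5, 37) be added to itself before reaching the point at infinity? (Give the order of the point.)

2P: tangent at (5, 37): λ = (3·5² + 68)/(2·37) ≡ 64/74. 74⁻¹ ≡ 63 (mod 79), so λ ≡ 64·63 ≡ 3.
  x = λ² - 5 - 5 = 9 - 10 ≡ 78; y = λ·(5 - 78) - 37 ≡ 60. → (78, 60)
3P: (78, 60) + (5, 37). λ = (37 - 60)/(5 - 78) ≡ 56/6 mod 79. 6⁻¹ ≡ 66 (mod 79), so λ ≡ 62.
  x = λ² - 78 - 5 = 3844 - 83 ≡ 48; y = λ·(78 - 48) - 60 ≡ 62. → (48, 62)
4P: (48, 62) + (5, 37). λ = (37 - 62)/(5 - 48) ≡ 54/36 mod 79. 36⁻¹ ≡ 11 (mod 79) since 36·11 = 396 ≡ 1, so λ ≡ 41.
  x = λ² - 48 - 5 = 1681 - 53 ≡ 48; y = λ·(48 - 48) - 62 ≡ 17. → (48, 17)
5P: (48, 17) + (5, 37). λ = (37 - 17)/(5 - 48) ≡ 20/36 mod 79. 36⁻¹ ≡ 11 (mod 79), so λ ≡ 62.
  x = λ² - 48 - 5 = 3844 - 53 ≡ 78; y = λ·(48 - 78) - 17 ≡ 19. → (78, 19)
6P: (78, 19) + (5, 37). λ = (37 - 19)/(5 - 78) ≡ 18/6 mod 79. 6⁻¹ ≡ 66 (mod 79), so λ ≡ 3.
  x = λ² - 78 - 5 = 9 - 83 ≡ 5; y = λ·(78 - 5) - 19 ≡ 42. → (5, 42)
7P: (5, 42) + (5, 37): same x and y₁ ≡ -y₂, so the sum is the point at infinity.
7P = the point at infinity, so the order is 7.

7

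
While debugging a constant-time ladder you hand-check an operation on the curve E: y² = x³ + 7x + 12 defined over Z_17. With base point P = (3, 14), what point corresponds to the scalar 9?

Double-and-add on 9 = (1001)₂. Start with P = (3, 14) for the leading 1-bit.
double: tangent at (3, 14): λ = (3·3² + 7)/(2·14) ≡ 0/11. 11⁻¹ ≡ 14 (mod 17), so λ ≡ 0·14 ≡ 0.
  x = λ² - 3 - 3 = 0 - 6 ≡ 11; y = λ·(3 - 11) - 14 ≡ 3. → (11, 3)
double: tangent at (11, 3): λ = (3·11² + 7)/(2·3) ≡ 13/6. 6⁻¹ ≡ 3 (mod 17), so λ ≡ 13·3 ≡ 5.
  x = λ² - 11 - 11 = 25 - 22 ≡ 3; y = λ·(11 - 3) - 3 ≡ 3. → (3, 3)
double: tangent at (3, 3): λ = (3·3² + 7)/(2·3) ≡ 0/6. 6⁻¹ ≡ 3 (mod 17) since 6·3 = 18 ≡ 1, so λ ≡ 0·3 ≡ 0.
  x = λ² - 3 - 3 = 0 - 6 ≡ 11; y = λ·(3 - 11) - 3 ≡ 14. → (11, 14)
add P: (11, 14) + (3, 14). λ = (14 - 14)/(3 - 11) ≡ 0/9 mod 17. 9⁻¹ ≡ 2 (mod 17), so λ ≡ 0.
  x = λ² - 11 - 3 = 0 - 14 ≡ 3; y = λ·(11 - 3) - 14 ≡ 3. → (3, 3)

(3, 3)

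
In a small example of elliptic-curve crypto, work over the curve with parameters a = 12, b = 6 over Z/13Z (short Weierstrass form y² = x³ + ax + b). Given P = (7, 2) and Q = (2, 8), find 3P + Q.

(7, 2)

First 3P:
Repeated addition: build up to 3P.
2P: tangent at (7, 2): λ = (3·7² + 12)/(2·2) ≡ 3/4. 4⁻¹ ≡ 10 (mod 13), so λ ≡ 3·10 ≡ 4.
  x = λ² - 7 - 7 = 16 - 14 ≡ 2; y = λ·(7 - 2) - 2 ≡ 5. → (2, 5)
3P: (2, 5) + (7, 2). λ = (2 - 5)/(7 - 2) ≡ 10/5 mod 13. 5⁻¹ ≡ 8 (mod 13), so λ ≡ 2.
  x = λ² - 2 - 7 = 4 - 9 ≡ 8; y = λ·(2 - 8) - 5 ≡ 9. → (8, 9)
3P = (8, 9).
Finally 3P + Q:
(8, 9) + (2, 8). λ = (8 - 9)/(2 - 8) ≡ 12/7 mod 13. 7⁻¹ ≡ 2 (mod 13), so λ ≡ 11.
  x = λ² - 8 - 2 = 121 - 10 ≡ 7; y = λ·(8 - 7) - 9 ≡ 2. → (7, 2)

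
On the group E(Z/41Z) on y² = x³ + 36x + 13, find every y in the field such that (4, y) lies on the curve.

4, 37

x³ + 36x + 13 = 221 ≡ 16 (mod 41).
Square roots of 16 mod 41: 4 and 37 (since 4² = 16 ≡ 16).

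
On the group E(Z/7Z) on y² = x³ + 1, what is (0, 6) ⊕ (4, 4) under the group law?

(0, 6) + (4, 4). λ = (4 - 6)/(4 - 0) ≡ 5/4 mod 7. 4⁻¹ ≡ 2 (mod 7) since 4·2 = 8 ≡ 1, so λ ≡ 3.
  x = λ² - 0 - 4 = 9 - 4 ≡ 5; y = λ·(0 - 5) - 6 ≡ 0. → (5, 0)

(5, 0)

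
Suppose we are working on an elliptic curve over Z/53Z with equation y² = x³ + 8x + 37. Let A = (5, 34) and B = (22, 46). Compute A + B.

(5, 34) + (22, 46). λ = (46 - 34)/(22 - 5) ≡ 12/17 mod 53. 17⁻¹ ≡ 25 (mod 53), so λ ≡ 35.
  x = λ² - 5 - 22 = 1225 - 27 ≡ 32; y = λ·(5 - 32) - 34 ≡ 28. → (32, 28)

(32, 28)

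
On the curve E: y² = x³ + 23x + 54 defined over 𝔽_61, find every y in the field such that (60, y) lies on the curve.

x³ + 23x + 54 = 217434 ≡ 30 (mod 61).
30 is a non-residue mod 61; no y exists.

none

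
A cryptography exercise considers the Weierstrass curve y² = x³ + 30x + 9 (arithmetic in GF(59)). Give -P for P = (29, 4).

(29, 55)

-(29, 4) = (29, -4 mod 59) = (29, 55).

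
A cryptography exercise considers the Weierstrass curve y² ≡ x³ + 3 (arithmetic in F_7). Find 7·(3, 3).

(4, 2)

Write G = (3, 3).
Repeated addition: build up to 7G.
2G: tangent at (3, 3): λ = (3·3² + 0)/(2·3) ≡ 6/6. 6⁻¹ ≡ 6 (mod 7) since 6·6 = 36 ≡ 1, so λ ≡ 6·6 ≡ 1.
  x = λ² - 3 - 3 = 1 - 6 ≡ 2; y = λ·(3 - 2) - 3 ≡ 5. → (2, 5)
3G: (2, 5) + (3, 3). λ = (3 - 5)/(3 - 2) ≡ 5/1 mod 7. 1⁻¹ ≡ 1 (mod 7) since 1·1 = 1 ≡ 1, so λ ≡ 5.
  x = λ² - 2 - 3 = 25 - 5 ≡ 6; y = λ·(2 - 6) - 5 ≡ 3. → (6, 3)
4G: (6, 3) + (3, 3). λ = (3 - 3)/(3 - 6) ≡ 0/4 mod 7. 4⁻¹ ≡ 2 (mod 7), so λ ≡ 0.
  x = λ² - 6 - 3 = 0 - 9 ≡ 5; y = λ·(6 - 5) - 3 ≡ 4. → (5, 4)
5G: (5, 4) + (3, 3). λ = (3 - 4)/(3 - 5) ≡ 6/5 mod 7. 5⁻¹ ≡ 3 (mod 7), so λ ≡ 4.
  x = λ² - 5 - 3 = 16 - 8 ≡ 1; y = λ·(5 - 1) - 4 ≡ 5. → (1, 5)
6G: (1, 5) + (3, 3). λ = (3 - 5)/(3 - 1) ≡ 5/2 mod 7. 2⁻¹ ≡ 4 (mod 7) since 2·4 = 8 ≡ 1, so λ ≡ 6.
  x = λ² - 1 - 3 = 36 - 4 ≡ 4; y = λ·(1 - 4) - 5 ≡ 5. → (4, 5)
7G: (4, 5) + (3, 3). λ = (3 - 5)/(3 - 4) ≡ 5/6 mod 7. 6⁻¹ ≡ 6 (mod 7), so λ ≡ 2.
  x = λ² - 4 - 3 = 4 - 7 ≡ 4; y = λ·(4 - 4) - 5 ≡ 2. → (4, 2)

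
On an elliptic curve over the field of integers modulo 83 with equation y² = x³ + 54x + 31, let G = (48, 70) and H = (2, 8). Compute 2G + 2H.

(33, 20)

First 2G:
Repeated addition: build up to 2G.
2G: tangent at (48, 70): λ = (3·48² + 54)/(2·70) ≡ 77/57. 57⁻¹ ≡ 67 (mod 83), so λ ≡ 77·67 ≡ 13.
  x = λ² - 48 - 48 = 169 - 96 ≡ 73; y = λ·(48 - 73) - 70 ≡ 20. → (73, 20)
2G = (73, 20).
Next 2H:
Repeated addition: build up to 2H.
2H: tangent at (2, 8): λ = (3·2² + 54)/(2·8) ≡ 66/16. 16⁻¹ ≡ 26 (mod 83) since 16·26 = 416 ≡ 1, so λ ≡ 66·26 ≡ 56.
  x = λ² - 2 - 2 = 3136 - 4 ≡ 61; y = λ·(2 - 61) - 8 ≡ 8. → (61, 8)
2H = (61, 8).
Finally 2G + 2H:
(73, 20) + (61, 8). λ = (8 - 20)/(61 - 73) ≡ 71/71 mod 83. 71⁻¹ ≡ 76 (mod 83), so λ ≡ 1.
  x = λ² - 73 - 61 = 1 - 134 ≡ 33; y = λ·(73 - 33) - 20 ≡ 20. → (33, 20)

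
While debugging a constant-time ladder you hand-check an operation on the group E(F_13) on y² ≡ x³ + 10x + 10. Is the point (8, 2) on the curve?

yes

y² = 2² ≡ 4; x³ + 10x + 10 = 602 ≡ 4 (mod 13). 4 = 4.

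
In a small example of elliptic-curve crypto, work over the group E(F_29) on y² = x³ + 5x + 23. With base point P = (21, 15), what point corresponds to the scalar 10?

Double-and-add on 10 = (1010)₂. Start with P = (21, 15) for the leading 1-bit.
double: tangent at (21, 15): λ = (3·21² + 5)/(2·15) ≡ 23/1. 1⁻¹ ≡ 1 (mod 29) since 1·1 = 1 ≡ 1, so λ ≡ 23·1 ≡ 23.
  x = λ² - 21 - 21 = 529 - 42 ≡ 23; y = λ·(21 - 23) - 15 ≡ 26. → (23, 26)
double: tangent at (23, 26): λ = (3·23² + 5)/(2·26) ≡ 26/23. 23⁻¹ ≡ 24 (mod 29), so λ ≡ 26·24 ≡ 15.
  x = λ² - 23 - 23 = 225 - 46 ≡ 5; y = λ·(23 - 5) - 26 ≡ 12. → (5, 12)
add P: (5, 12) + (21, 15). λ = (15 - 12)/(21 - 5) ≡ 3/16 mod 29. 16⁻¹ ≡ 20 (mod 29) since 16·20 = 320 ≡ 1, so λ ≡ 2.
  x = λ² - 5 - 21 = 4 - 26 ≡ 7; y = λ·(5 - 7) - 12 ≡ 13. → (7, 13)
double: tangent at (7, 13): λ = (3·7² + 5)/(2·13) ≡ 7/26. 26⁻¹ ≡ 19 (mod 29), so λ ≡ 7·19 ≡ 17.
  x = λ² - 7 - 7 = 289 - 14 ≡ 14; y = λ·(7 - 14) - 13 ≡ 13. → (14, 13)

(14, 13)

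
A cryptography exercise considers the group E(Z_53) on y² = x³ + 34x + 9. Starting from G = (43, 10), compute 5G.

(46, 8)

Repeated addition: build up to 5G.
2G: tangent at (43, 10): λ = (3·43² + 34)/(2·10) ≡ 16/20. 20⁻¹ ≡ 8 (mod 53), so λ ≡ 16·8 ≡ 22.
  x = λ² - 43 - 43 = 484 - 86 ≡ 27; y = λ·(43 - 27) - 10 ≡ 24. → (27, 24)
3G: (27, 24) + (43, 10). λ = (10 - 24)/(43 - 27) ≡ 39/16 mod 53. 16⁻¹ ≡ 10 (mod 53) since 16·10 = 160 ≡ 1, so λ ≡ 19.
  x = λ² - 27 - 43 = 361 - 70 ≡ 26; y = λ·(27 - 26) - 24 ≡ 48. → (26, 48)
4G: (26, 48) + (43, 10). λ = (10 - 48)/(43 - 26) ≡ 15/17 mod 53. 17⁻¹ ≡ 25 (mod 53), so λ ≡ 4.
  x = λ² - 26 - 43 = 16 - 69 ≡ 0; y = λ·(26 - 0) - 48 ≡ 3. → (0, 3)
5G: (0, 3) + (43, 10). λ = (10 - 3)/(43 - 0) ≡ 7/43 mod 53. 43⁻¹ ≡ 37 (mod 53), so λ ≡ 47.
  x = λ² - 0 - 43 = 2209 - 43 ≡ 46; y = λ·(0 - 46) - 3 ≡ 8. → (46, 8)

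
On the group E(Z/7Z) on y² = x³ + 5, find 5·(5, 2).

(6, 5)

Write Q = (5, 2).
Double-and-add on 5 = (101)₂. Start with Q = (5, 2) for the leading 1-bit.
double: tangent at (5, 2): λ = (3·5² + 0)/(2·2) ≡ 5/4. 4⁻¹ ≡ 2 (mod 7) since 4·2 = 8 ≡ 1, so λ ≡ 5·2 ≡ 3.
  x = λ² - 5 - 5 = 9 - 10 ≡ 6; y = λ·(5 - 6) - 2 ≡ 2. → (6, 2)
double: tangent at (6, 2): λ = (3·6² + 0)/(2·2) ≡ 3/4. 4⁻¹ ≡ 2 (mod 7) since 4·2 = 8 ≡ 1, so λ ≡ 3·2 ≡ 6.
  x = λ² - 6 - 6 = 36 - 12 ≡ 3; y = λ·(6 - 3) - 2 ≡ 2. → (3, 2)
add Q: (3, 2) + (5, 2). λ = (2 - 2)/(5 - 3) ≡ 0/2 mod 7. 2⁻¹ ≡ 4 (mod 7), so λ ≡ 0.
  x = λ² - 3 - 5 = 0 - 8 ≡ 6; y = λ·(3 - 6) - 2 ≡ 5. → (6, 5)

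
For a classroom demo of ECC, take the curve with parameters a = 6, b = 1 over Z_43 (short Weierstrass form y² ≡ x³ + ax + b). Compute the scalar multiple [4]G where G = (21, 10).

Repeated addition: build up to 4G.
2G: tangent at (21, 10): λ = (3·21² + 6)/(2·10) ≡ 39/20. 20⁻¹ ≡ 28 (mod 43), so λ ≡ 39·28 ≡ 17.
  x = λ² - 21 - 21 = 289 - 42 ≡ 32; y = λ·(21 - 32) - 10 ≡ 18. → (32, 18)
3G: (32, 18) + (21, 10). λ = (10 - 18)/(21 - 32) ≡ 35/32 mod 43. 32⁻¹ ≡ 39 (mod 43), so λ ≡ 32.
  x = λ² - 32 - 21 = 1024 - 53 ≡ 25; y = λ·(32 - 25) - 18 ≡ 34. → (25, 34)
4G: (25, 34) + (21, 10). λ = (10 - 34)/(21 - 25) ≡ 19/39 mod 43. 39⁻¹ ≡ 32 (mod 43), so λ ≡ 6.
  x = λ² - 25 - 21 = 36 - 46 ≡ 33; y = λ·(25 - 33) - 34 ≡ 4. → (33, 4)

(33, 4)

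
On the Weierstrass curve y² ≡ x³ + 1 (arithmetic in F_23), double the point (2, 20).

(0, 22)

tangent at (2, 20): λ = (3·2² + 0)/(2·20) ≡ 12/17. 17⁻¹ ≡ 19 (mod 23) since 17·19 = 323 ≡ 1, so λ ≡ 12·19 ≡ 21.
  x = λ² - 2 - 2 = 441 - 4 ≡ 0; y = λ·(2 - 0) - 20 ≡ 22. → (0, 22)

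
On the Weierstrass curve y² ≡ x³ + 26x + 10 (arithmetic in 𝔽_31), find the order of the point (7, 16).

2P: tangent at (7, 16): λ = (3·7² + 26)/(2·16) ≡ 18/1. 1⁻¹ ≡ 1 (mod 31), so λ ≡ 18·1 ≡ 18.
  x = λ² - 7 - 7 = 324 - 14 ≡ 0; y = λ·(7 - 0) - 16 ≡ 17. → (0, 17)
3P: (0, 17) + (7, 16). λ = (16 - 17)/(7 - 0) ≡ 30/7 mod 31. 7⁻¹ ≡ 9 (mod 31), so λ ≡ 22.
  x = λ² - 0 - 7 = 484 - 7 ≡ 12; y = λ·(0 - 12) - 17 ≡ 29. → (12, 29)
4P: (12, 29) + (7, 16). λ = (16 - 29)/(7 - 12) ≡ 18/26 mod 31. 26⁻¹ ≡ 6 (mod 31) since 26·6 = 156 ≡ 1, so λ ≡ 15.
  x = λ² - 12 - 7 = 225 - 19 ≡ 20; y = λ·(12 - 20) - 29 ≡ 6. → (20, 6)
5P: (20, 6) + (7, 16). λ = (16 - 6)/(7 - 20) ≡ 10/18 mod 31. 18⁻¹ ≡ 19 (mod 31) since 18·19 = 342 ≡ 1, so λ ≡ 4.
  x = λ² - 20 - 7 = 16 - 27 ≡ 20; y = λ·(20 - 20) - 6 ≡ 25. → (20, 25)
6P: (20, 25) + (7, 16). λ = (16 - 25)/(7 - 20) ≡ 22/18 mod 31. 18⁻¹ ≡ 19 (mod 31), so λ ≡ 15.
  x = λ² - 20 - 7 = 225 - 27 ≡ 12; y = λ·(20 - 12) - 25 ≡ 2. → (12, 2)
7P: (12, 2) + (7, 16). λ = (16 - 2)/(7 - 12) ≡ 14/26 mod 31. 26⁻¹ ≡ 6 (mod 31), so λ ≡ 22.
  x = λ² - 12 - 7 = 484 - 19 ≡ 0; y = λ·(12 - 0) - 2 ≡ 14. → (0, 14)
8P: (0, 14) + (7, 16). λ = (16 - 14)/(7 - 0) ≡ 2/7 mod 31. 7⁻¹ ≡ 9 (mod 31), so λ ≡ 18.
  x = λ² - 0 - 7 = 324 - 7 ≡ 7; y = λ·(0 - 7) - 14 ≡ 15. → (7, 15)
9P: (7, 15) + (7, 16): same x and y₁ ≡ -y₂, so the sum is O.
9P = O, so the order is 9.

9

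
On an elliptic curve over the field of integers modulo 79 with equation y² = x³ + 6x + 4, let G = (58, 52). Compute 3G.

Repeated addition: build up to 3G.
2G: tangent at (58, 52): λ = (3·58² + 6)/(2·52) ≡ 65/25. 25⁻¹ ≡ 19 (mod 79), so λ ≡ 65·19 ≡ 50.
  x = λ² - 58 - 58 = 2500 - 116 ≡ 14; y = λ·(58 - 14) - 52 ≡ 15. → (14, 15)
3G: (14, 15) + (58, 52). λ = (52 - 15)/(58 - 14) ≡ 37/44 mod 79. 44⁻¹ ≡ 9 (mod 79) since 44·9 = 396 ≡ 1, so λ ≡ 17.
  x = λ² - 14 - 58 = 289 - 72 ≡ 59; y = λ·(14 - 59) - 15 ≡ 10. → (59, 10)

(59, 10)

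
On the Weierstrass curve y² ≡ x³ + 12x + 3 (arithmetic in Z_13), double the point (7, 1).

(11, 6)

tangent at (7, 1): λ = (3·7² + 12)/(2·1) ≡ 3/2. 2⁻¹ ≡ 7 (mod 13) since 2·7 = 14 ≡ 1, so λ ≡ 3·7 ≡ 8.
  x = λ² - 7 - 7 = 64 - 14 ≡ 11; y = λ·(7 - 11) - 1 ≡ 6. → (11, 6)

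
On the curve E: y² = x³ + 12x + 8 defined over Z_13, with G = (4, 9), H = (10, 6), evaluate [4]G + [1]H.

First 4G:
Double-and-add on 4 = (100)₂. Start with G = (4, 9) for the leading 1-bit.
double: tangent at (4, 9): λ = (3·4² + 12)/(2·9) ≡ 8/5. 5⁻¹ ≡ 8 (mod 13), so λ ≡ 8·8 ≡ 12.
  x = λ² - 4 - 4 = 144 - 8 ≡ 6; y = λ·(4 - 6) - 9 ≡ 6. → (6, 6)
double: tangent at (6, 6): λ = (3·6² + 12)/(2·6) ≡ 3/12. 12⁻¹ ≡ 12 (mod 13), so λ ≡ 3·12 ≡ 10.
  x = λ² - 6 - 6 = 100 - 12 ≡ 10; y = λ·(6 - 10) - 6 ≡ 6. → (10, 6)
4G = (10, 6).
Finally 4G + H:
tangent at (10, 6): λ = (3·10² + 12)/(2·6) ≡ 0/12. 12⁻¹ ≡ 12 (mod 13), so λ ≡ 0·12 ≡ 0.
  x = λ² - 10 - 10 = 0 - 20 ≡ 6; y = λ·(10 - 6) - 6 ≡ 7. → (6, 7)

(6, 7)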